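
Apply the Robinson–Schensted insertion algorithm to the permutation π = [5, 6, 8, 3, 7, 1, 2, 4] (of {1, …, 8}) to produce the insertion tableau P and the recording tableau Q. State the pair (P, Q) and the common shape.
P = [1, 2, 4] / [3, 6, 7] / [5, 8];  Q = [1, 2, 3] / [4, 5, 8] / [6, 7];  common shape = (3, 3, 2)

Row-insert the values π_1, π_2, … into P one at a time, bumping the leftmost entry strictly greater than the inserted value down to the next row. The recording tableau Q records, in position (i, j), the step at which that cell was added to P.
  Insert 5 (step 1): P = [5];  Q = [1]
  Insert 6 (step 2): P = [5, 6];  Q = [1, 2]
  Insert 8 (step 3): P = [5, 6, 8];  Q = [1, 2, 3]
  Insert 3 (step 4): P = [3, 6, 8] / [5];  Q = [1, 2, 3] / [4]
  Insert 7 (step 5): P = [3, 6, 7] / [5, 8];  Q = [1, 2, 3] / [4, 5]
  Insert 1 (step 6): P = [1, 6, 7] / [3, 8] / [5];  Q = [1, 2, 3] / [4, 5] / [6]
  Insert 2 (step 7): P = [1, 2, 7] / [3, 6] / [5, 8];  Q = [1, 2, 3] / [4, 5] / [6, 7]
  Insert 4 (step 8): P = [1, 2, 4] / [3, 6, 7] / [5, 8];  Q = [1, 2, 3] / [4, 5, 8] / [6, 7]
Final shape: (3, 3, 2).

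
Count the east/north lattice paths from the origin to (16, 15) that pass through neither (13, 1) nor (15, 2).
Number of paths = 300529359

Inclusion–exclusion. Total paths: C(31, 16) = 300540195. Through P₁: C(14, 13)·C(17, 3) = 9520. Through P₂: C(17, 15)·C(14, 1) = 1904. Since P₁ is strictly southwest of P₂, a monotone path through both must visit P₁ then P₂; paths through both = C(14, 13)·C(3, 2)·C(14, 1) = 588. Avoid both = 300540195 − 9520 − 1904 + 588 = 300529359.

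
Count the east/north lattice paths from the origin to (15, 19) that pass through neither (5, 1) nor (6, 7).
Number of paths = 1285190040

Inclusion–exclusion. Total paths: C(34, 15) = 1855967520. Through P₁: C(6, 5)·C(28, 10) = 78738660. Through P₂: C(13, 6)·C(21, 9) = 504383880. Since P₁ is strictly southwest of P₂, a monotone path through both must visit P₁ then P₂; paths through both = C(6, 5)·C(7, 1)·C(21, 9) = 12345060. Avoid both = 1855967520 − 78738660 − 504383880 + 12345060 = 1285190040.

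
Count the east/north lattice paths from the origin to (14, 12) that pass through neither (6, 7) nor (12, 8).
Number of paths = 5739838

Inclusion–exclusion. Total paths: C(26, 14) = 9657700. Through P₁: C(13, 6)·C(13, 8) = 2208492. Through P₂: C(20, 12)·C(6, 2) = 1889550. Since P₁ is strictly southwest of P₂, a monotone path through both must visit P₁ then P₂; paths through both = C(13, 6)·C(7, 6)·C(6, 2) = 180180. Avoid both = 9657700 − 2208492 − 1889550 + 180180 = 5739838.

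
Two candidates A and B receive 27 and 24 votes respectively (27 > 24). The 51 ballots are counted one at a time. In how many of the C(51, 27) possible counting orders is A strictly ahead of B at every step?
Strict-lead orderings = 13505406670700

Total orderings of the 51 votes with 27 for A: C(51, 27) = 229591913401900. By the Bertrand ballot formula (Cycle Lemma / reflection principle), the number of orderings in which A is strictly ahead of B throughout is (p − q)/(p + q) · C(p + q, p) = (27 − 24)/(27 + 24) · 229591913401900 = 13505406670700.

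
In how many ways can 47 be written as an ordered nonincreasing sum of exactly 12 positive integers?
p(47, 12 parts) = 10489

Partitions of n into exactly k parts are in bijection with partitions of n − k into at most k parts (subtract 1 from each part). So p(47, exactly 12) = p(35, parts ≤ 12). Computing via the recurrence p(m, j) = p(m, j−1) + p(m−j, j) gives 10489.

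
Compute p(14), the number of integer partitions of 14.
p(14) = 135

Compute p(n) via the recurrence p(n, m) = p(n, m−1) + p(n−m, m), where p(n, m) counts partitions of n with all parts ≤ m and p(n) = p(n, n). The base cases are p(0, m) = 1 and p(n, 0) = 0 for n > 0. Filling the table yields p(14) = 135. (Euler's pentagonal recurrence is an alternative.)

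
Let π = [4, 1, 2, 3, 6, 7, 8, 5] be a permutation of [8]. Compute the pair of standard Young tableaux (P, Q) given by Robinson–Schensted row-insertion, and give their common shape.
P = [1, 2, 3, 5, 7, 8] / [4, 6];  Q = [1, 3, 4, 5, 6, 7] / [2, 8];  common shape = (6, 2)

Row-insert the values π_1, π_2, … into P one at a time, bumping the leftmost entry strictly greater than the inserted value down to the next row. The recording tableau Q records, in position (i, j), the step at which that cell was added to P.
  Insert 4 (step 1): P = [4];  Q = [1]
  Insert 1 (step 2): P = [1] / [4];  Q = [1] / [2]
  Insert 2 (step 3): P = [1, 2] / [4];  Q = [1, 3] / [2]
  Insert 3 (step 4): P = [1, 2, 3] / [4];  Q = [1, 3, 4] / [2]
  Insert 6 (step 5): P = [1, 2, 3, 6] / [4];  Q = [1, 3, 4, 5] / [2]
  Insert 7 (step 6): P = [1, 2, 3, 6, 7] / [4];  Q = [1, 3, 4, 5, 6] / [2]
  Insert 8 (step 7): P = [1, 2, 3, 6, 7, 8] / [4];  Q = [1, 3, 4, 5, 6, 7] / [2]
  Insert 5 (step 8): P = [1, 2, 3, 5, 7, 8] / [4, 6];  Q = [1, 3, 4, 5, 6, 7] / [2, 8]
Final shape: (6, 2).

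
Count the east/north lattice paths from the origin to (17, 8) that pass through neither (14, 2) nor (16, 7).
Number of paths = 586221

Inclusion–exclusion. Total paths: C(25, 17) = 1081575. Through P₁: C(16, 14)·C(9, 3) = 10080. Through P₂: C(23, 16)·C(2, 1) = 490314. Since P₁ is strictly southwest of P₂, a monotone path through both must visit P₁ then P₂; paths through both = C(16, 14)·C(7, 2)·C(2, 1) = 5040. Avoid both = 1081575 − 10080 − 490314 + 5040 = 586221.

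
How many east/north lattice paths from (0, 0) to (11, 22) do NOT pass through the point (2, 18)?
Number of paths = 193400870

Total paths from (0, 0) to (11, 22): C(33, 11) = 193536720. Paths through (2, 18): (paths (0, 0) → (2, 18)) × (paths (2, 18) → (11, 22)) = C(20, 2) · C(13, 9) = 190 · 715 = 135850. Avoidance count = 193536720 − 135850 = 193400870.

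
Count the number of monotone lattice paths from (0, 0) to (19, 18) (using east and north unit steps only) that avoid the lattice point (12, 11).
Number of paths = 13032300204

Total paths from (0, 0) to (19, 18): C(37, 19) = 17672631900. Paths through (12, 11): (paths (0, 0) → (12, 11)) × (paths (12, 11) → (19, 18)) = C(23, 12) · C(14, 7) = 1352078 · 3432 = 4640331696. Avoidance count = 17672631900 − 4640331696 = 13032300204.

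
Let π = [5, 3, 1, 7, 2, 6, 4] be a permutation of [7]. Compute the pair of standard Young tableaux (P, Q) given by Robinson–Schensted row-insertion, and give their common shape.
P = [1, 2, 4] / [3, 6] / [5, 7];  Q = [1, 4, 6] / [2, 5] / [3, 7];  common shape = (3, 2, 2)

Row-insert the values π_1, π_2, … into P one at a time, bumping the leftmost entry strictly greater than the inserted value down to the next row. The recording tableau Q records, in position (i, j), the step at which that cell was added to P.
  Insert 5 (step 1): P = [5];  Q = [1]
  Insert 3 (step 2): P = [3] / [5];  Q = [1] / [2]
  Insert 1 (step 3): P = [1] / [3] / [5];  Q = [1] / [2] / [3]
  Insert 7 (step 4): P = [1, 7] / [3] / [5];  Q = [1, 4] / [2] / [3]
  Insert 2 (step 5): P = [1, 2] / [3, 7] / [5];  Q = [1, 4] / [2, 5] / [3]
  Insert 6 (step 6): P = [1, 2, 6] / [3, 7] / [5];  Q = [1, 4, 6] / [2, 5] / [3]
  Insert 4 (step 7): P = [1, 2, 4] / [3, 6] / [5, 7];  Q = [1, 4, 6] / [2, 5] / [3, 7]
Final shape: (3, 2, 2).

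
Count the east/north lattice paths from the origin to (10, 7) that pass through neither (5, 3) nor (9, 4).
Number of paths = 10652

Inclusion–exclusion. Total paths: C(17, 10) = 19448. Through P₁: C(8, 5)·C(9, 5) = 7056. Through P₂: C(13, 9)·C(4, 1) = 2860. Since P₁ is strictly southwest of P₂, a monotone path through both must visit P₁ then P₂; paths through both = C(8, 5)·C(5, 4)·C(4, 1) = 1120. Avoid both = 19448 − 7056 − 2860 + 1120 = 10652.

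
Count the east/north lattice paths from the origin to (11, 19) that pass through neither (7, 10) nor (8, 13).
Number of paths = 30163348

Inclusion–exclusion. Total paths: C(30, 11) = 54627300. Through P₁: C(17, 7)·C(13, 4) = 13905320. Through P₂: C(21, 8)·C(9, 3) = 17093160. Since P₁ is strictly southwest of P₂, a monotone path through both must visit P₁ then P₂; paths through both = C(17, 7)·C(4, 1)·C(9, 3) = 6534528. Avoid both = 54627300 − 13905320 − 17093160 + 6534528 = 30163348.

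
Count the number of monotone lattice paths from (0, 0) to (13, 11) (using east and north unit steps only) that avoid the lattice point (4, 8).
Number of paths = 2387244

Total paths from (0, 0) to (13, 11): C(24, 13) = 2496144. Paths through (4, 8): (paths (0, 0) → (4, 8)) × (paths (4, 8) → (13, 11)) = C(12, 4) · C(12, 9) = 495 · 220 = 108900. Avoidance count = 2496144 − 108900 = 2387244.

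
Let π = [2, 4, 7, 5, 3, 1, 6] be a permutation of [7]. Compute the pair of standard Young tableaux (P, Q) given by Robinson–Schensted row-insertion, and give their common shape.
P = [1, 3, 5, 6] / [2] / [4] / [7];  Q = [1, 2, 3, 7] / [4] / [5] / [6];  common shape = (4, 1, 1, 1)

Row-insert the values π_1, π_2, … into P one at a time, bumping the leftmost entry strictly greater than the inserted value down to the next row. The recording tableau Q records, in position (i, j), the step at which that cell was added to P.
  Insert 2 (step 1): P = [2];  Q = [1]
  Insert 4 (step 2): P = [2, 4];  Q = [1, 2]
  Insert 7 (step 3): P = [2, 4, 7];  Q = [1, 2, 3]
  Insert 5 (step 4): P = [2, 4, 5] / [7];  Q = [1, 2, 3] / [4]
  Insert 3 (step 5): P = [2, 3, 5] / [4] / [7];  Q = [1, 2, 3] / [4] / [5]
  Insert 1 (step 6): P = [1, 3, 5] / [2] / [4] / [7];  Q = [1, 2, 3] / [4] / [5] / [6]
  Insert 6 (step 7): P = [1, 3, 5, 6] / [2] / [4] / [7];  Q = [1, 2, 3, 7] / [4] / [5] / [6]
Final shape: (4, 1, 1, 1).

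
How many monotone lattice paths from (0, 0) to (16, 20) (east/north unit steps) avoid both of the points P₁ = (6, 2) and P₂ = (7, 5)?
Number of paths = 6051322310

Inclusion–exclusion. Total paths: C(36, 16) = 7307872110. Through P₁: C(8, 6)·C(28, 10) = 367447080. Through P₂: C(12, 7)·C(24, 9) = 1035543168. Since P₁ is strictly southwest of P₂, a monotone path through both must visit P₁ then P₂; paths through both = C(8, 6)·C(4, 1)·C(24, 9) = 146440448. Avoid both = 7307872110 − 367447080 − 1035543168 + 146440448 = 6051322310.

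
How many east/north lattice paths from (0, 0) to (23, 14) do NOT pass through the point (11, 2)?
Number of paths = 5896162632

Total paths from (0, 0) to (23, 14): C(37, 23) = 6107086800. Paths through (11, 2): (paths (0, 0) → (11, 2)) × (paths (11, 2) → (23, 14)) = C(13, 11) · C(24, 12) = 78 · 2704156 = 210924168. Avoidance count = 6107086800 − 210924168 = 5896162632.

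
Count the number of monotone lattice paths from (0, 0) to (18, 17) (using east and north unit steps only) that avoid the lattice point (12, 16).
Number of paths = 4324615365

Total paths from (0, 0) to (18, 17): C(35, 18) = 4537567650. Paths through (12, 16): (paths (0, 0) → (12, 16)) × (paths (12, 16) → (18, 17)) = C(28, 12) · C(7, 6) = 30421755 · 7 = 212952285. Avoidance count = 4537567650 − 212952285 = 4324615365.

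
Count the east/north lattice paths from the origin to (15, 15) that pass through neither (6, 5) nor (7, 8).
Number of paths = 82921539

Inclusion–exclusion. Total paths: C(30, 15) = 155117520. Through P₁: C(11, 6)·C(19, 9) = 42678636. Through P₂: C(15, 7)·C(15, 8) = 41409225. Since P₁ is strictly southwest of P₂, a monotone path through both must visit P₁ then P₂; paths through both = C(11, 6)·C(4, 1)·C(15, 8) = 11891880. Avoid both = 155117520 − 42678636 − 41409225 + 11891880 = 82921539.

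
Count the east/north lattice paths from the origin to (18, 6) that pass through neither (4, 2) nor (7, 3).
Number of paths = 66856

Inclusion–exclusion. Total paths: C(24, 18) = 134596. Through P₁: C(6, 4)·C(18, 14) = 45900. Through P₂: C(10, 7)·C(14, 11) = 43680. Since P₁ is strictly southwest of P₂, a monotone path through both must visit P₁ then P₂; paths through both = C(6, 4)·C(4, 3)·C(14, 11) = 21840. Avoid both = 134596 − 45900 − 43680 + 21840 = 66856.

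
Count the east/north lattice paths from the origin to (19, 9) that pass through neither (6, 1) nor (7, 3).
Number of paths = 3644634

Inclusion–exclusion. Total paths: C(28, 19) = 6906900. Through P₁: C(7, 6)·C(21, 13) = 1424430. Through P₂: C(10, 7)·C(18, 12) = 2227680. Since P₁ is strictly southwest of P₂, a monotone path through both must visit P₁ then P₂; paths through both = C(7, 6)·C(3, 1)·C(18, 12) = 389844. Avoid both = 6906900 − 1424430 − 2227680 + 389844 = 3644634.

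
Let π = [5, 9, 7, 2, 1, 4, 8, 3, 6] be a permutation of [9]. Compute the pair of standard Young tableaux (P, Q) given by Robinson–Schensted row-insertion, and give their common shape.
P = [1, 3, 6] / [2, 4, 8] / [5, 7] / [9];  Q = [1, 2, 7] / [3, 6, 9] / [4, 8] / [5];  common shape = (3, 3, 2, 1)

Row-insert the values π_1, π_2, … into P one at a time, bumping the leftmost entry strictly greater than the inserted value down to the next row. The recording tableau Q records, in position (i, j), the step at which that cell was added to P.
  Insert 5 (step 1): P = [5];  Q = [1]
  Insert 9 (step 2): P = [5, 9];  Q = [1, 2]
  Insert 7 (step 3): P = [5, 7] / [9];  Q = [1, 2] / [3]
  Insert 2 (step 4): P = [2, 7] / [5] / [9];  Q = [1, 2] / [3] / [4]
  Insert 1 (step 5): P = [1, 7] / [2] / [5] / [9];  Q = [1, 2] / [3] / [4] / [5]
  Insert 4 (step 6): P = [1, 4] / [2, 7] / [5] / [9];  Q = [1, 2] / [3, 6] / [4] / [5]
  Insert 8 (step 7): P = [1, 4, 8] / [2, 7] / [5] / [9];  Q = [1, 2, 7] / [3, 6] / [4] / [5]
  Insert 3 (step 8): P = [1, 3, 8] / [2, 4] / [5, 7] / [9];  Q = [1, 2, 7] / [3, 6] / [4, 8] / [5]
  Insert 6 (step 9): P = [1, 3, 6] / [2, 4, 8] / [5, 7] / [9];  Q = [1, 2, 7] / [3, 6, 9] / [4, 8] / [5]
Final shape: (3, 3, 2, 1).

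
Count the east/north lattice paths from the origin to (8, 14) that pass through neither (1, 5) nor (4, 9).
Number of paths = 187500

Inclusion–exclusion. Total paths: C(22, 8) = 319770. Through P₁: C(6, 1)·C(16, 7) = 68640. Through P₂: C(13, 4)·C(9, 4) = 90090. Since P₁ is strictly southwest of P₂, a monotone path through both must visit P₁ then P₂; paths through both = C(6, 1)·C(7, 3)·C(9, 4) = 26460. Avoid both = 319770 − 68640 − 90090 + 26460 = 187500.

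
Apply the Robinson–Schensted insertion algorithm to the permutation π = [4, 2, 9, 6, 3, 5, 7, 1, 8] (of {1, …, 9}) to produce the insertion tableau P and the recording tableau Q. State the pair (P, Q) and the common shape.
P = [1, 3, 5, 7, 8] / [2, 6] / [4] / [9];  Q = [1, 3, 6, 7, 9] / [2, 4] / [5] / [8];  common shape = (5, 2, 1, 1)

Row-insert the values π_1, π_2, … into P one at a time, bumping the leftmost entry strictly greater than the inserted value down to the next row. The recording tableau Q records, in position (i, j), the step at which that cell was added to P.
  Insert 4 (step 1): P = [4];  Q = [1]
  Insert 2 (step 2): P = [2] / [4];  Q = [1] / [2]
  Insert 9 (step 3): P = [2, 9] / [4];  Q = [1, 3] / [2]
  Insert 6 (step 4): P = [2, 6] / [4, 9];  Q = [1, 3] / [2, 4]
  Insert 3 (step 5): P = [2, 3] / [4, 6] / [9];  Q = [1, 3] / [2, 4] / [5]
  Insert 5 (step 6): P = [2, 3, 5] / [4, 6] / [9];  Q = [1, 3, 6] / [2, 4] / [5]
  Insert 7 (step 7): P = [2, 3, 5, 7] / [4, 6] / [9];  Q = [1, 3, 6, 7] / [2, 4] / [5]
  Insert 1 (step 8): P = [1, 3, 5, 7] / [2, 6] / [4] / [9];  Q = [1, 3, 6, 7] / [2, 4] / [5] / [8]
  Insert 8 (step 9): P = [1, 3, 5, 7, 8] / [2, 6] / [4] / [9];  Q = [1, 3, 6, 7, 9] / [2, 4] / [5] / [8]
Final shape: (5, 2, 1, 1).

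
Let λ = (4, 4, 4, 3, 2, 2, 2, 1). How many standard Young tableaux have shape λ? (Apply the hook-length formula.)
# SYT of shape (4, 4, 4, 3, 2, 2, 2, 1) = 496624128

Hook-length formula: f^λ = n! / Π hook(c), product over all cells c of the Young diagram. For λ = (4, 4, 4, 3, 2, 2, 2, 1), n = 22 boxes. Hook lengths by row (left-to-right, top-to-bottom): [11, 9, 5, 3]; [10, 8, 4, 2]; [9, 7, 3, 1]; [7, 5, 1]; [5, 3]; [4, 2]; [3, 1]; [1]. Product of hooks = 2263282560000. So f^λ = 22! / 2263282560000 = 1124000727777607680000 / 2263282560000 = 496624128.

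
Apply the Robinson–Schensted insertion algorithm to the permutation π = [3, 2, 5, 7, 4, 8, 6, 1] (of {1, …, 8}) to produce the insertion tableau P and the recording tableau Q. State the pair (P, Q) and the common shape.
P = [1, 4, 6, 8] / [2, 5, 7] / [3];  Q = [1, 3, 4, 6] / [2, 5, 7] / [8];  common shape = (4, 3, 1)

Row-insert the values π_1, π_2, … into P one at a time, bumping the leftmost entry strictly greater than the inserted value down to the next row. The recording tableau Q records, in position (i, j), the step at which that cell was added to P.
  Insert 3 (step 1): P = [3];  Q = [1]
  Insert 2 (step 2): P = [2] / [3];  Q = [1] / [2]
  Insert 5 (step 3): P = [2, 5] / [3];  Q = [1, 3] / [2]
  Insert 7 (step 4): P = [2, 5, 7] / [3];  Q = [1, 3, 4] / [2]
  Insert 4 (step 5): P = [2, 4, 7] / [3, 5];  Q = [1, 3, 4] / [2, 5]
  Insert 8 (step 6): P = [2, 4, 7, 8] / [3, 5];  Q = [1, 3, 4, 6] / [2, 5]
  Insert 6 (step 7): P = [2, 4, 6, 8] / [3, 5, 7];  Q = [1, 3, 4, 6] / [2, 5, 7]
  Insert 1 (step 8): P = [1, 4, 6, 8] / [2, 5, 7] / [3];  Q = [1, 3, 4, 6] / [2, 5, 7] / [8]
Final shape: (4, 3, 1).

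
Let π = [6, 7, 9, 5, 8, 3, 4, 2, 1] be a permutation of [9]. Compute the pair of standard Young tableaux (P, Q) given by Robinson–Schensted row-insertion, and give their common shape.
P = [1, 4, 8] / [2, 7] / [3, 9] / [5] / [6];  Q = [1, 2, 3] / [4, 5] / [6, 7] / [8] / [9];  common shape = (3, 2, 2, 1, 1)

Row-insert the values π_1, π_2, … into P one at a time, bumping the leftmost entry strictly greater than the inserted value down to the next row. The recording tableau Q records, in position (i, j), the step at which that cell was added to P.
  Insert 6 (step 1): P = [6];  Q = [1]
  Insert 7 (step 2): P = [6, 7];  Q = [1, 2]
  Insert 9 (step 3): P = [6, 7, 9];  Q = [1, 2, 3]
  Insert 5 (step 4): P = [5, 7, 9] / [6];  Q = [1, 2, 3] / [4]
  Insert 8 (step 5): P = [5, 7, 8] / [6, 9];  Q = [1, 2, 3] / [4, 5]
  Insert 3 (step 6): P = [3, 7, 8] / [5, 9] / [6];  Q = [1, 2, 3] / [4, 5] / [6]
  Insert 4 (step 7): P = [3, 4, 8] / [5, 7] / [6, 9];  Q = [1, 2, 3] / [4, 5] / [6, 7]
  Insert 2 (step 8): P = [2, 4, 8] / [3, 7] / [5, 9] / [6];  Q = [1, 2, 3] / [4, 5] / [6, 7] / [8]
  Insert 1 (step 9): P = [1, 4, 8] / [2, 7] / [3, 9] / [5] / [6];  Q = [1, 2, 3] / [4, 5] / [6, 7] / [8] / [9]
Final shape: (3, 2, 2, 1, 1).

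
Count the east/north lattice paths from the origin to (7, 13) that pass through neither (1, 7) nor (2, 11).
Number of paths = 69330

Inclusion–exclusion. Total paths: C(20, 7) = 77520. Through P₁: C(8, 1)·C(12, 6) = 7392. Through P₂: C(13, 2)·C(7, 5) = 1638. Since P₁ is strictly southwest of P₂, a monotone path through both must visit P₁ then P₂; paths through both = C(8, 1)·C(5, 1)·C(7, 5) = 840. Avoid both = 77520 − 7392 − 1638 + 840 = 69330.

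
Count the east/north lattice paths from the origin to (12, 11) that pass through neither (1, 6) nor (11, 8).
Number of paths = 1021022

Inclusion–exclusion. Total paths: C(23, 12) = 1352078. Through P₁: C(7, 1)·C(16, 11) = 30576. Through P₂: C(19, 11)·C(4, 1) = 302328. Since P₁ is strictly southwest of P₂, a monotone path through both must visit P₁ then P₂; paths through both = C(7, 1)·C(12, 10)·C(4, 1) = 1848. Avoid both = 1352078 − 30576 − 302328 + 1848 = 1021022.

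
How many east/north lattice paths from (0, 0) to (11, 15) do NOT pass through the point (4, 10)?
Number of paths = 6933368

Total paths from (0, 0) to (11, 15): C(26, 11) = 7726160. Paths through (4, 10): (paths (0, 0) → (4, 10)) × (paths (4, 10) → (11, 15)) = C(14, 4) · C(12, 7) = 1001 · 792 = 792792. Avoidance count = 7726160 − 792792 = 6933368.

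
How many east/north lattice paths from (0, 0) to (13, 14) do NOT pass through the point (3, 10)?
Number of paths = 19772014

Total paths from (0, 0) to (13, 14): C(27, 13) = 20058300. Paths through (3, 10): (paths (0, 0) → (3, 10)) × (paths (3, 10) → (13, 14)) = C(13, 3) · C(14, 10) = 286 · 1001 = 286286. Avoidance count = 20058300 − 286286 = 19772014.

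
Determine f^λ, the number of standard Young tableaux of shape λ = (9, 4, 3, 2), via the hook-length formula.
# SYT of shape (9, 4, 3, 2) = 2970240

Hook-length formula: f^λ = n! / Π hook(c), product over all cells c of the Young diagram. For λ = (9, 4, 3, 2), n = 18 boxes. Hook lengths by row (left-to-right, top-to-bottom): [12, 11, 9, 7, 5, 4, 3, 2, 1]; [6, 5, 3, 1]; [4, 3, 1]; [2, 1]. Product of hooks = 2155507200. So f^λ = 18! / 2155507200 = 6402373705728000 / 2155507200 = 2970240.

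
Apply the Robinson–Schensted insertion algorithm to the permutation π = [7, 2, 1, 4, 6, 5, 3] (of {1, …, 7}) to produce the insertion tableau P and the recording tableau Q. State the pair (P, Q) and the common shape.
P = [1, 3, 5] / [2, 4] / [6] / [7];  Q = [1, 4, 5] / [2, 6] / [3] / [7];  common shape = (3, 2, 1, 1)

Row-insert the values π_1, π_2, … into P one at a time, bumping the leftmost entry strictly greater than the inserted value down to the next row. The recording tableau Q records, in position (i, j), the step at which that cell was added to P.
  Insert 7 (step 1): P = [7];  Q = [1]
  Insert 2 (step 2): P = [2] / [7];  Q = [1] / [2]
  Insert 1 (step 3): P = [1] / [2] / [7];  Q = [1] / [2] / [3]
  Insert 4 (step 4): P = [1, 4] / [2] / [7];  Q = [1, 4] / [2] / [3]
  Insert 6 (step 5): P = [1, 4, 6] / [2] / [7];  Q = [1, 4, 5] / [2] / [3]
  Insert 5 (step 6): P = [1, 4, 5] / [2, 6] / [7];  Q = [1, 4, 5] / [2, 6] / [3]
  Insert 3 (step 7): P = [1, 3, 5] / [2, 4] / [6] / [7];  Q = [1, 4, 5] / [2, 6] / [3] / [7]
Final shape: (3, 2, 1, 1).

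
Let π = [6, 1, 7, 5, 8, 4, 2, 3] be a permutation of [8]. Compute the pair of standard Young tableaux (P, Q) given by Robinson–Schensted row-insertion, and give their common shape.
P = [1, 2, 3] / [4, 7, 8] / [5] / [6];  Q = [1, 3, 5] / [2, 4, 8] / [6] / [7];  common shape = (3, 3, 1, 1)

Row-insert the values π_1, π_2, … into P one at a time, bumping the leftmost entry strictly greater than the inserted value down to the next row. The recording tableau Q records, in position (i, j), the step at which that cell was added to P.
  Insert 6 (step 1): P = [6];  Q = [1]
  Insert 1 (step 2): P = [1] / [6];  Q = [1] / [2]
  Insert 7 (step 3): P = [1, 7] / [6];  Q = [1, 3] / [2]
  Insert 5 (step 4): P = [1, 5] / [6, 7];  Q = [1, 3] / [2, 4]
  Insert 8 (step 5): P = [1, 5, 8] / [6, 7];  Q = [1, 3, 5] / [2, 4]
  Insert 4 (step 6): P = [1, 4, 8] / [5, 7] / [6];  Q = [1, 3, 5] / [2, 4] / [6]
  Insert 2 (step 7): P = [1, 2, 8] / [4, 7] / [5] / [6];  Q = [1, 3, 5] / [2, 4] / [6] / [7]
  Insert 3 (step 8): P = [1, 2, 3] / [4, 7, 8] / [5] / [6];  Q = [1, 3, 5] / [2, 4, 8] / [6] / [7]
Final shape: (3, 3, 1, 1).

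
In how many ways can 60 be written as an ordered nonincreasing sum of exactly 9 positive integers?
p(60, 9 parts) = 51294

Partitions of n into exactly k parts are in bijection with partitions of n − k into at most k parts (subtract 1 from each part). So p(60, exactly 9) = p(51, parts ≤ 9). Computing via the recurrence p(m, j) = p(m, j−1) + p(m−j, j) gives 51294.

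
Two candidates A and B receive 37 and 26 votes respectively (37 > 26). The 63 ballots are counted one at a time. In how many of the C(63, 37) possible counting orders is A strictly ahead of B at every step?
Strict-lead orderings = 62363884575190737

Total orderings of the 63 votes with 37 for A: C(63, 37) = 357174975294274221. By the Bertrand ballot formula (Cycle Lemma / reflection principle), the number of orderings in which A is strictly ahead of B throughout is (p − q)/(p + q) · C(p + q, p) = (37 − 26)/(37 + 26) · 357174975294274221 = 62363884575190737.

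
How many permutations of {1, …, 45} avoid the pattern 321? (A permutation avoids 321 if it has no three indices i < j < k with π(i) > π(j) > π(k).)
C_45 = 2257117854077248073253720

These 321-avoiding permutations are counted by the Catalan number C_n = (1/(n + 1)) · C(2n, n). For n = 45: C_45 = (1/46) · C(90, 45) = 103827421287553411369671120/46 = 2257117854077248073253720.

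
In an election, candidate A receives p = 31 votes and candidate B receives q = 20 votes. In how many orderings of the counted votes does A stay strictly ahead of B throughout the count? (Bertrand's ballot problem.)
Strict-lead orderings = 16723268860760

Total orderings of the 51 votes with 31 for A: C(51, 31) = 77535155627160. By the Bertrand ballot formula (Cycle Lemma / reflection principle), the number of orderings in which A is strictly ahead of B throughout is (p − q)/(p + q) · C(p + q, p) = (31 − 20)/(31 + 20) · 77535155627160 = 16723268860760.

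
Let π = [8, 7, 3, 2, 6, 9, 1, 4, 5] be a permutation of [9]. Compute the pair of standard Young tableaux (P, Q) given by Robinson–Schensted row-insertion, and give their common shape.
P = [1, 4, 5] / [2, 6, 9] / [3] / [7] / [8];  Q = [1, 5, 6] / [2, 8, 9] / [3] / [4] / [7];  common shape = (3, 3, 1, 1, 1)

Row-insert the values π_1, π_2, … into P one at a time, bumping the leftmost entry strictly greater than the inserted value down to the next row. The recording tableau Q records, in position (i, j), the step at which that cell was added to P.
  Insert 8 (step 1): P = [8];  Q = [1]
  Insert 7 (step 2): P = [7] / [8];  Q = [1] / [2]
  Insert 3 (step 3): P = [3] / [7] / [8];  Q = [1] / [2] / [3]
  Insert 2 (step 4): P = [2] / [3] / [7] / [8];  Q = [1] / [2] / [3] / [4]
  Insert 6 (step 5): P = [2, 6] / [3] / [7] / [8];  Q = [1, 5] / [2] / [3] / [4]
  Insert 9 (step 6): P = [2, 6, 9] / [3] / [7] / [8];  Q = [1, 5, 6] / [2] / [3] / [4]
  Insert 1 (step 7): P = [1, 6, 9] / [2] / [3] / [7] / [8];  Q = [1, 5, 6] / [2] / [3] / [4] / [7]
  Insert 4 (step 8): P = [1, 4, 9] / [2, 6] / [3] / [7] / [8];  Q = [1, 5, 6] / [2, 8] / [3] / [4] / [7]
  Insert 5 (step 9): P = [1, 4, 5] / [2, 6, 9] / [3] / [7] / [8];  Q = [1, 5, 6] / [2, 8, 9] / [3] / [4] / [7]
Final shape: (3, 3, 1, 1, 1).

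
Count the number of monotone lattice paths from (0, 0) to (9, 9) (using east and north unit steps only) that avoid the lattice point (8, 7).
Number of paths = 29315

Total paths from (0, 0) to (9, 9): C(18, 9) = 48620. Paths through (8, 7): (paths (0, 0) → (8, 7)) × (paths (8, 7) → (9, 9)) = C(15, 8) · C(3, 1) = 6435 · 3 = 19305. Avoidance count = 48620 − 19305 = 29315.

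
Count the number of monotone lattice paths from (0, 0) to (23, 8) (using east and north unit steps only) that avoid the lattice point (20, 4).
Number of paths = 7516815

Total paths from (0, 0) to (23, 8): C(31, 23) = 7888725. Paths through (20, 4): (paths (0, 0) → (20, 4)) × (paths (20, 4) → (23, 8)) = C(24, 20) · C(7, 3) = 10626 · 35 = 371910. Avoidance count = 7888725 − 371910 = 7516815.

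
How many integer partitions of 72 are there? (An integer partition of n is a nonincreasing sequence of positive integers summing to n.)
p(72) = 5392783

Compute p(n) via the recurrence p(n, m) = p(n, m−1) + p(n−m, m), where p(n, m) counts partitions of n with all parts ≤ m and p(n) = p(n, n). The base cases are p(0, m) = 1 and p(n, 0) = 0 for n > 0. Filling the table yields p(72) = 5392783. (Euler's pentagonal recurrence is an alternative.)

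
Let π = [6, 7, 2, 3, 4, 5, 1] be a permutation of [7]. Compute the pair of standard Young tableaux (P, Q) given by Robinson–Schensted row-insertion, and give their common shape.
P = [1, 3, 4, 5] / [2, 7] / [6];  Q = [1, 2, 5, 6] / [3, 4] / [7];  common shape = (4, 2, 1)

Row-insert the values π_1, π_2, … into P one at a time, bumping the leftmost entry strictly greater than the inserted value down to the next row. The recording tableau Q records, in position (i, j), the step at which that cell was added to P.
  Insert 6 (step 1): P = [6];  Q = [1]
  Insert 7 (step 2): P = [6, 7];  Q = [1, 2]
  Insert 2 (step 3): P = [2, 7] / [6];  Q = [1, 2] / [3]
  Insert 3 (step 4): P = [2, 3] / [6, 7];  Q = [1, 2] / [3, 4]
  Insert 4 (step 5): P = [2, 3, 4] / [6, 7];  Q = [1, 2, 5] / [3, 4]
  Insert 5 (step 6): P = [2, 3, 4, 5] / [6, 7];  Q = [1, 2, 5, 6] / [3, 4]
  Insert 1 (step 7): P = [1, 3, 4, 5] / [2, 7] / [6];  Q = [1, 2, 5, 6] / [3, 4] / [7]
Final shape: (4, 2, 1).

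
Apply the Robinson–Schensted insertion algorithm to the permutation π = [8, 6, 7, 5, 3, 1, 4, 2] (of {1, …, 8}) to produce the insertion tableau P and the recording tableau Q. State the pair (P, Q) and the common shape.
P = [1, 2] / [3, 4] / [5, 7] / [6] / [8];  Q = [1, 3] / [2, 7] / [4, 8] / [5] / [6];  common shape = (2, 2, 2, 1, 1)

Row-insert the values π_1, π_2, … into P one at a time, bumping the leftmost entry strictly greater than the inserted value down to the next row. The recording tableau Q records, in position (i, j), the step at which that cell was added to P.
  Insert 8 (step 1): P = [8];  Q = [1]
  Insert 6 (step 2): P = [6] / [8];  Q = [1] / [2]
  Insert 7 (step 3): P = [6, 7] / [8];  Q = [1, 3] / [2]
  Insert 5 (step 4): P = [5, 7] / [6] / [8];  Q = [1, 3] / [2] / [4]
  Insert 3 (step 5): P = [3, 7] / [5] / [6] / [8];  Q = [1, 3] / [2] / [4] / [5]
  Insert 1 (step 6): P = [1, 7] / [3] / [5] / [6] / [8];  Q = [1, 3] / [2] / [4] / [5] / [6]
  Insert 4 (step 7): P = [1, 4] / [3, 7] / [5] / [6] / [8];  Q = [1, 3] / [2, 7] / [4] / [5] / [6]
  Insert 2 (step 8): P = [1, 2] / [3, 4] / [5, 7] / [6] / [8];  Q = [1, 3] / [2, 7] / [4, 8] / [5] / [6]
Final shape: (2, 2, 2, 1, 1).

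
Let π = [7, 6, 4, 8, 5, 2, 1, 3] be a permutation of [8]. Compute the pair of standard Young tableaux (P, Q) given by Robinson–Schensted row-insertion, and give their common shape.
P = [1, 3] / [2, 5] / [4, 8] / [6] / [7];  Q = [1, 4] / [2, 5] / [3, 8] / [6] / [7];  common shape = (2, 2, 2, 1, 1)

Row-insert the values π_1, π_2, … into P one at a time, bumping the leftmost entry strictly greater than the inserted value down to the next row. The recording tableau Q records, in position (i, j), the step at which that cell was added to P.
  Insert 7 (step 1): P = [7];  Q = [1]
  Insert 6 (step 2): P = [6] / [7];  Q = [1] / [2]
  Insert 4 (step 3): P = [4] / [6] / [7];  Q = [1] / [2] / [3]
  Insert 8 (step 4): P = [4, 8] / [6] / [7];  Q = [1, 4] / [2] / [3]
  Insert 5 (step 5): P = [4, 5] / [6, 8] / [7];  Q = [1, 4] / [2, 5] / [3]
  Insert 2 (step 6): P = [2, 5] / [4, 8] / [6] / [7];  Q = [1, 4] / [2, 5] / [3] / [6]
  Insert 1 (step 7): P = [1, 5] / [2, 8] / [4] / [6] / [7];  Q = [1, 4] / [2, 5] / [3] / [6] / [7]
  Insert 3 (step 8): P = [1, 3] / [2, 5] / [4, 8] / [6] / [7];  Q = [1, 4] / [2, 5] / [3, 8] / [6] / [7]
Final shape: (2, 2, 2, 1, 1).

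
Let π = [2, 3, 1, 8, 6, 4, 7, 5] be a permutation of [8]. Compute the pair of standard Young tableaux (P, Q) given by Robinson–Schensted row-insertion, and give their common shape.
P = [1, 3, 4, 5] / [2, 6, 7] / [8];  Q = [1, 2, 4, 7] / [3, 5, 8] / [6];  common shape = (4, 3, 1)

Row-insert the values π_1, π_2, … into P one at a time, bumping the leftmost entry strictly greater than the inserted value down to the next row. The recording tableau Q records, in position (i, j), the step at which that cell was added to P.
  Insert 2 (step 1): P = [2];  Q = [1]
  Insert 3 (step 2): P = [2, 3];  Q = [1, 2]
  Insert 1 (step 3): P = [1, 3] / [2];  Q = [1, 2] / [3]
  Insert 8 (step 4): P = [1, 3, 8] / [2];  Q = [1, 2, 4] / [3]
  Insert 6 (step 5): P = [1, 3, 6] / [2, 8];  Q = [1, 2, 4] / [3, 5]
  Insert 4 (step 6): P = [1, 3, 4] / [2, 6] / [8];  Q = [1, 2, 4] / [3, 5] / [6]
  Insert 7 (step 7): P = [1, 3, 4, 7] / [2, 6] / [8];  Q = [1, 2, 4, 7] / [3, 5] / [6]
  Insert 5 (step 8): P = [1, 3, 4, 5] / [2, 6, 7] / [8];  Q = [1, 2, 4, 7] / [3, 5, 8] / [6]
Final shape: (4, 3, 1).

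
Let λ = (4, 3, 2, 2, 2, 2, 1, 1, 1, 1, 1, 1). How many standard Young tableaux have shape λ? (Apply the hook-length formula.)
# SYT of shape (4, 3, 2, 2, 2, 2, 1, 1, 1, 1, 1, 1) = 13294680

Hook-length formula: f^λ = n! / Π hook(c), product over all cells c of the Young diagram. For λ = (4, 3, 2, 2, 2, 2, 1, 1, 1, 1, 1, 1), n = 21 boxes. Hook lengths by row (left-to-right, top-to-bottom): [15, 8, 3, 1]; [13, 6, 1]; [11, 4]; [10, 3]; [9, 2]; [8, 1]; [6]; [5]; [4]; [3]; [2]; [1]. Product of hooks = 3842961408000. So f^λ = 21! / 3842961408000 = 51090942171709440000 / 3842961408000 = 13294680.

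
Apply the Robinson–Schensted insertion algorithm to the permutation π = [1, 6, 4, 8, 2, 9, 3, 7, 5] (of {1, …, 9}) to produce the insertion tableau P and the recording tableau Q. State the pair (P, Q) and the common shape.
P = [1, 2, 3, 5] / [4, 7, 9] / [6, 8];  Q = [1, 2, 4, 6] / [3, 7, 8] / [5, 9];  common shape = (4, 3, 2)

Row-insert the values π_1, π_2, … into P one at a time, bumping the leftmost entry strictly greater than the inserted value down to the next row. The recording tableau Q records, in position (i, j), the step at which that cell was added to P.
  Insert 1 (step 1): P = [1];  Q = [1]
  Insert 6 (step 2): P = [1, 6];  Q = [1, 2]
  Insert 4 (step 3): P = [1, 4] / [6];  Q = [1, 2] / [3]
  Insert 8 (step 4): P = [1, 4, 8] / [6];  Q = [1, 2, 4] / [3]
  Insert 2 (step 5): P = [1, 2, 8] / [4] / [6];  Q = [1, 2, 4] / [3] / [5]
  Insert 9 (step 6): P = [1, 2, 8, 9] / [4] / [6];  Q = [1, 2, 4, 6] / [3] / [5]
  Insert 3 (step 7): P = [1, 2, 3, 9] / [4, 8] / [6];  Q = [1, 2, 4, 6] / [3, 7] / [5]
  Insert 7 (step 8): P = [1, 2, 3, 7] / [4, 8, 9] / [6];  Q = [1, 2, 4, 6] / [3, 7, 8] / [5]
  Insert 5 (step 9): P = [1, 2, 3, 5] / [4, 7, 9] / [6, 8];  Q = [1, 2, 4, 6] / [3, 7, 8] / [5, 9]
Final shape: (4, 3, 2).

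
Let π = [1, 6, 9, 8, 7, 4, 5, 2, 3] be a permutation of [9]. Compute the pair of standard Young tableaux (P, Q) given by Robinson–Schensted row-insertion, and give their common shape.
P = [1, 2, 3] / [4, 5] / [6, 7] / [8] / [9];  Q = [1, 2, 3] / [4, 7] / [5, 9] / [6] / [8];  common shape = (3, 2, 2, 1, 1)

Row-insert the values π_1, π_2, … into P one at a time, bumping the leftmost entry strictly greater than the inserted value down to the next row. The recording tableau Q records, in position (i, j), the step at which that cell was added to P.
  Insert 1 (step 1): P = [1];  Q = [1]
  Insert 6 (step 2): P = [1, 6];  Q = [1, 2]
  Insert 9 (step 3): P = [1, 6, 9];  Q = [1, 2, 3]
  Insert 8 (step 4): P = [1, 6, 8] / [9];  Q = [1, 2, 3] / [4]
  Insert 7 (step 5): P = [1, 6, 7] / [8] / [9];  Q = [1, 2, 3] / [4] / [5]
  Insert 4 (step 6): P = [1, 4, 7] / [6] / [8] / [9];  Q = [1, 2, 3] / [4] / [5] / [6]
  Insert 5 (step 7): P = [1, 4, 5] / [6, 7] / [8] / [9];  Q = [1, 2, 3] / [4, 7] / [5] / [6]
  Insert 2 (step 8): P = [1, 2, 5] / [4, 7] / [6] / [8] / [9];  Q = [1, 2, 3] / [4, 7] / [5] / [6] / [8]
  Insert 3 (step 9): P = [1, 2, 3] / [4, 5] / [6, 7] / [8] / [9];  Q = [1, 2, 3] / [4, 7] / [5, 9] / [6] / [8]
Final shape: (3, 2, 2, 1, 1).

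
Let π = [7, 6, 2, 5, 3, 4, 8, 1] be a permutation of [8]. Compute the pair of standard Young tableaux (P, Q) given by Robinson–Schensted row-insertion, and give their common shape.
P = [1, 3, 4, 8] / [2] / [5] / [6] / [7];  Q = [1, 4, 6, 7] / [2] / [3] / [5] / [8];  common shape = (4, 1, 1, 1, 1)

Row-insert the values π_1, π_2, … into P one at a time, bumping the leftmost entry strictly greater than the inserted value down to the next row. The recording tableau Q records, in position (i, j), the step at which that cell was added to P.
  Insert 7 (step 1): P = [7];  Q = [1]
  Insert 6 (step 2): P = [6] / [7];  Q = [1] / [2]
  Insert 2 (step 3): P = [2] / [6] / [7];  Q = [1] / [2] / [3]
  Insert 5 (step 4): P = [2, 5] / [6] / [7];  Q = [1, 4] / [2] / [3]
  Insert 3 (step 5): P = [2, 3] / [5] / [6] / [7];  Q = [1, 4] / [2] / [3] / [5]
  Insert 4 (step 6): P = [2, 3, 4] / [5] / [6] / [7];  Q = [1, 4, 6] / [2] / [3] / [5]
  Insert 8 (step 7): P = [2, 3, 4, 8] / [5] / [6] / [7];  Q = [1, 4, 6, 7] / [2] / [3] / [5]
  Insert 1 (step 8): P = [1, 3, 4, 8] / [2] / [5] / [6] / [7];  Q = [1, 4, 6, 7] / [2] / [3] / [5] / [8]
Final shape: (4, 1, 1, 1, 1).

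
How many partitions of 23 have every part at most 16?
p(23, parts ≤ 16) = 1225

Use the recurrence p(n, m) = p(n, m−1) + p(n−m, m): either the largest part is < m (count p(n, m−1)) or the largest part is exactly m (remove one copy of m, count p(n−m, m)). With p(0, ·) = 1 this gives p(23, parts ≤ 16) = 1225. (By conjugating Young diagrams, this also counts partitions of 23 into at most 16 parts.)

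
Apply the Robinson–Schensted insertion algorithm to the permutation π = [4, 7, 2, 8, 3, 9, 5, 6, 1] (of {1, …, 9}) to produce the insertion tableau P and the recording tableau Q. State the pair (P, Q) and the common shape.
P = [1, 3, 5, 6] / [2, 7, 8, 9] / [4];  Q = [1, 2, 4, 6] / [3, 5, 7, 8] / [9];  common shape = (4, 4, 1)

Row-insert the values π_1, π_2, … into P one at a time, bumping the leftmost entry strictly greater than the inserted value down to the next row. The recording tableau Q records, in position (i, j), the step at which that cell was added to P.
  Insert 4 (step 1): P = [4];  Q = [1]
  Insert 7 (step 2): P = [4, 7];  Q = [1, 2]
  Insert 2 (step 3): P = [2, 7] / [4];  Q = [1, 2] / [3]
  Insert 8 (step 4): P = [2, 7, 8] / [4];  Q = [1, 2, 4] / [3]
  Insert 3 (step 5): P = [2, 3, 8] / [4, 7];  Q = [1, 2, 4] / [3, 5]
  Insert 9 (step 6): P = [2, 3, 8, 9] / [4, 7];  Q = [1, 2, 4, 6] / [3, 5]
  Insert 5 (step 7): P = [2, 3, 5, 9] / [4, 7, 8];  Q = [1, 2, 4, 6] / [3, 5, 7]
  Insert 6 (step 8): P = [2, 3, 5, 6] / [4, 7, 8, 9];  Q = [1, 2, 4, 6] / [3, 5, 7, 8]
  Insert 1 (step 9): P = [1, 3, 5, 6] / [2, 7, 8, 9] / [4];  Q = [1, 2, 4, 6] / [3, 5, 7, 8] / [9]
Final shape: (4, 4, 1).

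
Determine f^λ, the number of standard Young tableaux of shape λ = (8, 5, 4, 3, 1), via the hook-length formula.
# SYT of shape (8, 5, 4, 3, 1) = 543182640

Hook-length formula: f^λ = n! / Π hook(c), product over all cells c of the Young diagram. For λ = (8, 5, 4, 3, 1), n = 21 boxes. Hook lengths by row (left-to-right, top-to-bottom): [12, 10, 9, 7, 5, 3, 2, 1]; [8, 6, 5, 3, 1]; [6, 4, 3, 1]; [4, 2, 1]; [1]. Product of hooks = 94058496000. So f^λ = 21! / 94058496000 = 51090942171709440000 / 94058496000 = 543182640.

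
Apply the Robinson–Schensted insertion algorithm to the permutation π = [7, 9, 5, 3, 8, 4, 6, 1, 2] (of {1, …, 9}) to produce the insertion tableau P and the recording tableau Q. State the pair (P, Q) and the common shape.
P = [1, 2, 6] / [3, 4] / [5, 8] / [7, 9];  Q = [1, 2, 7] / [3, 5] / [4, 6] / [8, 9];  common shape = (3, 2, 2, 2)

Row-insert the values π_1, π_2, … into P one at a time, bumping the leftmost entry strictly greater than the inserted value down to the next row. The recording tableau Q records, in position (i, j), the step at which that cell was added to P.
  Insert 7 (step 1): P = [7];  Q = [1]
  Insert 9 (step 2): P = [7, 9];  Q = [1, 2]
  Insert 5 (step 3): P = [5, 9] / [7];  Q = [1, 2] / [3]
  Insert 3 (step 4): P = [3, 9] / [5] / [7];  Q = [1, 2] / [3] / [4]
  Insert 8 (step 5): P = [3, 8] / [5, 9] / [7];  Q = [1, 2] / [3, 5] / [4]
  Insert 4 (step 6): P = [3, 4] / [5, 8] / [7, 9];  Q = [1, 2] / [3, 5] / [4, 6]
  Insert 6 (step 7): P = [3, 4, 6] / [5, 8] / [7, 9];  Q = [1, 2, 7] / [3, 5] / [4, 6]
  Insert 1 (step 8): P = [1, 4, 6] / [3, 8] / [5, 9] / [7];  Q = [1, 2, 7] / [3, 5] / [4, 6] / [8]
  Insert 2 (step 9): P = [1, 2, 6] / [3, 4] / [5, 8] / [7, 9];  Q = [1, 2, 7] / [3, 5] / [4, 6] / [8, 9]
Final shape: (3, 2, 2, 2).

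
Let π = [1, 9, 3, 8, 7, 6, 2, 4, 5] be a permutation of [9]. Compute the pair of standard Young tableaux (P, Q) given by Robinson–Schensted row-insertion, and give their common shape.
P = [1, 2, 4, 5] / [3, 6] / [7] / [8] / [9];  Q = [1, 2, 4, 9] / [3, 8] / [5] / [6] / [7];  common shape = (4, 2, 1, 1, 1)

Row-insert the values π_1, π_2, … into P one at a time, bumping the leftmost entry strictly greater than the inserted value down to the next row. The recording tableau Q records, in position (i, j), the step at which that cell was added to P.
  Insert 1 (step 1): P = [1];  Q = [1]
  Insert 9 (step 2): P = [1, 9];  Q = [1, 2]
  Insert 3 (step 3): P = [1, 3] / [9];  Q = [1, 2] / [3]
  Insert 8 (step 4): P = [1, 3, 8] / [9];  Q = [1, 2, 4] / [3]
  Insert 7 (step 5): P = [1, 3, 7] / [8] / [9];  Q = [1, 2, 4] / [3] / [5]
  Insert 6 (step 6): P = [1, 3, 6] / [7] / [8] / [9];  Q = [1, 2, 4] / [3] / [5] / [6]
  Insert 2 (step 7): P = [1, 2, 6] / [3] / [7] / [8] / [9];  Q = [1, 2, 4] / [3] / [5] / [6] / [7]
  Insert 4 (step 8): P = [1, 2, 4] / [3, 6] / [7] / [8] / [9];  Q = [1, 2, 4] / [3, 8] / [5] / [6] / [7]
  Insert 5 (step 9): P = [1, 2, 4, 5] / [3, 6] / [7] / [8] / [9];  Q = [1, 2, 4, 9] / [3, 8] / [5] / [6] / [7]
Final shape: (4, 2, 1, 1, 1).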